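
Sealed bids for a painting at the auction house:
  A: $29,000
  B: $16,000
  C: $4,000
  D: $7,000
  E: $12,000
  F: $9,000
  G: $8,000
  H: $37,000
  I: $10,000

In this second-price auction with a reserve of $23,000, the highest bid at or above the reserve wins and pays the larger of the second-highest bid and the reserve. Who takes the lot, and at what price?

H pays $29,000

Bids ranked: 37,000 (H) > 29,000 (A) > 16,000 (B) > 12,000 (E) > 10,000 (I) > 9,000 (F) > …
Highest eligible bid: H at $37,000.
max(second-highest $29,000, reserve $23,000) = $29,000; the reserve does not bind.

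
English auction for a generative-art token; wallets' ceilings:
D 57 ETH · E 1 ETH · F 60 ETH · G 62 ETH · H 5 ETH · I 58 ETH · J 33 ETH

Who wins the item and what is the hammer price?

Rule: the price rises until one bidder remains; the winner pays the price at which the last rival dropped out.
Limits in order: 62 (G) > 60 (F) > 58 (I) > 57 (D) > 33 (J) > 5 (H) > …
F is the last rival to drop out, at 60 ETH; G remains and wins at that price.

G wins at 60 ETH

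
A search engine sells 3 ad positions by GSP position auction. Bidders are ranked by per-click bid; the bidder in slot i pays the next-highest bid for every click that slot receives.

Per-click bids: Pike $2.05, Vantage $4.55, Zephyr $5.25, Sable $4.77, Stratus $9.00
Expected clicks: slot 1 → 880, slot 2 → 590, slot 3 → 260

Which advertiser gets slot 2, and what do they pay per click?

Ranked by bid: $9.00 (Stratus) > $5.25 (Zephyr) > $4.77 (Sable) > $4.55 (Vantage) > …
Slot 2 goes to the second-ranked bidder, Zephyr, who pays the next bid down: $4.77/click.

Zephyr; $4.77 per click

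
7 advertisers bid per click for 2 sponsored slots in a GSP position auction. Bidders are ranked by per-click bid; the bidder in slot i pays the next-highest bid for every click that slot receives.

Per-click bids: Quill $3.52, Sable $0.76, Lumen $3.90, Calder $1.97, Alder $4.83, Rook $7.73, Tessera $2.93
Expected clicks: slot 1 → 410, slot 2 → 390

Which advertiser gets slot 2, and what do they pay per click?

Alder; $3.90 per click

Per-click bids in order: $7.73 (Rook) > $4.83 (Alder) > $3.90 (Lumen) > …
Slot 2 goes to the second-ranked bidder, Alder, who pays the next bid down: $3.90/click.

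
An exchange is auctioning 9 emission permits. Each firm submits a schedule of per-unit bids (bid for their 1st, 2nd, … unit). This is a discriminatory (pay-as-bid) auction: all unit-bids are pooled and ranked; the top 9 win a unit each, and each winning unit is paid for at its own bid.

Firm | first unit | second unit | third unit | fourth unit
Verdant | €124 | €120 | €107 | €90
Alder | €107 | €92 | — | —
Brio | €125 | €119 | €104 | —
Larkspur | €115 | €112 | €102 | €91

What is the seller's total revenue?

Total revenue: €1,033

All unit-bids, highest first — top 9: 125 (Brio-1), 124 (Verdant-1), 120 (Verdant-2), 119 (Brio-2), 115 (Larkspur-1), 112 (Larkspur-2), 107 (Verdant-3), 107 (Alder-1), 104 (Brio-3)
Next rejected bid: €102 (not a price — pay-as-bid).
Each winning unit pays its own bid.
Revenue = 125 + 124 + 120 + 119 + 115 + 112 + 107 + 107 + 104 = €1,033.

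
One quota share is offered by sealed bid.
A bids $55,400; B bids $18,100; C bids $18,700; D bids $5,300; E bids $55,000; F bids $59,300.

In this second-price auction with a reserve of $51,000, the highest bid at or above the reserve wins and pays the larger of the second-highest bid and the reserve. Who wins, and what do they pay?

F pays $55,400

Bids ranked: 59,300 (F) > 55,400 (A) > 55,000 (E) > 18,700 (C) > 18,100 (B) > 5,300 (D)
Highest eligible bid: F at $59,300.
max(second-highest $55,400, reserve $51,000) = $55,400; the reserve does not bind.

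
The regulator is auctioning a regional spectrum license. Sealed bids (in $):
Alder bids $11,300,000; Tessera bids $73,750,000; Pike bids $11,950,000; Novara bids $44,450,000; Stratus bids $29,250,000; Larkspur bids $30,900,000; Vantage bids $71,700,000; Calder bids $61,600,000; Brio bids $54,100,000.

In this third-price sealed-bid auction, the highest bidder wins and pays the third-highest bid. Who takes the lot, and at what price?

Tessera pays $61,600,000

Bids in order: 73,750,000 (Tessera) > 71,700,000 (Vantage) > 61,600,000 (Calder) > 54,100,000 (Brio) > 44,450,000 (Novara) > 30,900,000 (Larkspur) > …
Tessera wins; payment is bid #3 in the ranking = $61,600,000.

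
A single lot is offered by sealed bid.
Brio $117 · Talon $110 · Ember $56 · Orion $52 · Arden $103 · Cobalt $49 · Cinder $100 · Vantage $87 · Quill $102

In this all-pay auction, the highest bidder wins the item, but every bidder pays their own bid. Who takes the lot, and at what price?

Brio pays $117

Sorting bids: 117 (Brio) > 110 (Talon) > 103 (Arden) > 102 (Quill) > 100 (Cinder) > 87 (Vantage) > …
Brio is highest and takes the item; every bidder forfeits their bid.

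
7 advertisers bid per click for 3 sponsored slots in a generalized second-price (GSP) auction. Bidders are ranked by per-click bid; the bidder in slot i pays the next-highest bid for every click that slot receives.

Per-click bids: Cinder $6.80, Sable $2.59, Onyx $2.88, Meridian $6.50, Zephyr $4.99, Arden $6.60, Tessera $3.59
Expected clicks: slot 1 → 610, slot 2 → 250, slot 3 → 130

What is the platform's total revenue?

Sorting advertisers: $6.80 (Cinder) > $6.60 (Arden) > $6.50 (Meridian) > $4.99 (Zephyr) > …
Slot 1: Cinder pays $6.60 × 610 = $4026.00
Slot 2: Arden pays $6.50 × 250 = $1625.00
Slot 3: Meridian pays $4.99 × 130 = $648.70
Total = $6299.70

Total revenue: $6299.70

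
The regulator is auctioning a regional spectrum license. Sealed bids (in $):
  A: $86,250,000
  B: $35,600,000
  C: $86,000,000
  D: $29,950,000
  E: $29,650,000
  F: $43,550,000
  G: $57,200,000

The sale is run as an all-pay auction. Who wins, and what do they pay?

Sorting bids: 86,250,000 (A) > 86,000,000 (C) > 57,200,000 (G) > 43,550,000 (F) > 35,600,000 (B) > 29,950,000 (D) > …
A wins with the top bid; all bids are sunk regardless.

A pays $86,250,000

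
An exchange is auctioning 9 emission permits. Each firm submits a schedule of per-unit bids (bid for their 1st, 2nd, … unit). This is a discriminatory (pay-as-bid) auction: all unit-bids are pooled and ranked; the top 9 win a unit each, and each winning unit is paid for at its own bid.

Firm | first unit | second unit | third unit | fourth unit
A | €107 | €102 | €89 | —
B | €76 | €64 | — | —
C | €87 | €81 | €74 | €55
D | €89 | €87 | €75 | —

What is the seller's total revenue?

All unit-bids, highest first — top 9: 107 (A-1), 102 (A-2), 89 (A-3), 89 (D-1), 87 (C-1), 87 (D-2), 81 (C-2), 76 (B-1), 75 (D-3)
Next rejected bid: €74 (not a price — pay-as-bid).
Each winning unit pays its own bid.
Revenue = 107 + 102 + 89 + 89 + 87 + 87 + 81 + 76 + 75 = €793.

Total revenue: €793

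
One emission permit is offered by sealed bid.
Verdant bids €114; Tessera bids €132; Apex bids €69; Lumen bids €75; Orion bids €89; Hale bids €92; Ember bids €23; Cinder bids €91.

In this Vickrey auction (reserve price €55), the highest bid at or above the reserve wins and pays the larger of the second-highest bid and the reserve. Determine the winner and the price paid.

Sorting bids: 132 (Tessera) > 114 (Verdant) > 92 (Hale) > 91 (Cinder) > 89 (Orion) > 75 (Lumen) > …
Tessera has the top bid at or above the reserve (€132).
max(second-highest €114, reserve €55) = €114; the reserve does not bind.

Tessera pays €114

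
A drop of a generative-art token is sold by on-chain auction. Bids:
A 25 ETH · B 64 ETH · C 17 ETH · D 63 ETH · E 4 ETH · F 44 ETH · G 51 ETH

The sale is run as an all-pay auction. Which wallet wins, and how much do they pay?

B pays 64 ETH

All-pay auction: the highest bidder wins the item, but every bidder pays their own bid.
Sorting bids: 64 (B) > 63 (D) > 51 (G) > 44 (F) > 25 (A) > 17 (C) > …
B is highest and takes the item; every bidder forfeits their bid.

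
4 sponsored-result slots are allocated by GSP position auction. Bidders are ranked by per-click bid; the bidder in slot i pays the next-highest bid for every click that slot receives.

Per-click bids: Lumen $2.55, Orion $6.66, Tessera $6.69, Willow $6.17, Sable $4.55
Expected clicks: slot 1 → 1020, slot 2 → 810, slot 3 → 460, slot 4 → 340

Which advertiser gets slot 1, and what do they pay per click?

Ranked by bid: $6.69 (Tessera) > $6.66 (Orion) > $6.17 (Willow) > $4.55 (Sable) > $2.55 (Lumen)
Slot 1 goes to the first-ranked bidder, Tessera, who pays the next bid down: $6.66/click.

Tessera; $6.66 per click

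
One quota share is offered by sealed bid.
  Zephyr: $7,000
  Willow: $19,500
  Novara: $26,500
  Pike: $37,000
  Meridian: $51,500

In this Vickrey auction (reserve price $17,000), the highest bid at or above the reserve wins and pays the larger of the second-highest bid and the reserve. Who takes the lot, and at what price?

Bids ranked: 51,500 (Meridian) > 37,000 (Pike) > 26,500 (Novara) > 19,500 (Willow) > 7,000 (Zephyr)
Meridian has the top bid at or above the reserve ($51,500).
max(second-highest $37,000, reserve $17,000) = $37,000; the reserve does not bind.

Meridian pays $37,000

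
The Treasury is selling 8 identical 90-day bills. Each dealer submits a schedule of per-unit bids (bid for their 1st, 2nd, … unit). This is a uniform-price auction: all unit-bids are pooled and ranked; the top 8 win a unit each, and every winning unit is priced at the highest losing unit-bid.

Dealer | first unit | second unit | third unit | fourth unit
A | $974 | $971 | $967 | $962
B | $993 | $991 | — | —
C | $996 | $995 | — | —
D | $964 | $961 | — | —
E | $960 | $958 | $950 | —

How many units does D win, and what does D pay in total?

Pooled unit-bids ranked (top 8): 996 (C-1), 995 (C-2), 993 (B-1), 991 (B-2), 974 (A-1), 971 (A-2), 967 (A-3), 964 (D-1)
First bid not allocated: $962.
D wins 1 unit(s) at $962 each.

D: 1 unit, pays $962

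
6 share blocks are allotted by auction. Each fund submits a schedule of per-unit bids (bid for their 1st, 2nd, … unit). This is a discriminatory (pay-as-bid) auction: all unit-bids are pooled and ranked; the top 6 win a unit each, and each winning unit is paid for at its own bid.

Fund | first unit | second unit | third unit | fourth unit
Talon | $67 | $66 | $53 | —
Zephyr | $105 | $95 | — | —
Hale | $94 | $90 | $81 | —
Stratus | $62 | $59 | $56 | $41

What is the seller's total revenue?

Merging the schedules and taking the best 6: 105 (Zephyr-1), 95 (Zephyr-2), 94 (Hale-1), 90 (Hale-2), 81 (Hale-3), 67 (Talon-1)
Next rejected bid: $66 (not a price — pay-as-bid).
Each winning unit pays its own bid.
Revenue = 105 + 95 + 94 + 90 + 81 + 67 = $532.

Total revenue: $532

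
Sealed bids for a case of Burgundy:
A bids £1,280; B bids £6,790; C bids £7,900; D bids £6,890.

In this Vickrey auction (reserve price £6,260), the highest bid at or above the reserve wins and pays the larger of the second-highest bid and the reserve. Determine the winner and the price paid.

Vickrey auction (reserve price £6,260): the highest bid at or above the reserve wins and pays the larger of the second-highest bid and the reserve.
Sorting bids: 7,900 (C) > 6,890 (D) > 6,790 (B) > 1,280 (A)
C has the top bid at or above the reserve (£7,900).
max(second-highest £6,890, reserve £6,260) = £6,890; the reserve does not bind.

C pays £6,890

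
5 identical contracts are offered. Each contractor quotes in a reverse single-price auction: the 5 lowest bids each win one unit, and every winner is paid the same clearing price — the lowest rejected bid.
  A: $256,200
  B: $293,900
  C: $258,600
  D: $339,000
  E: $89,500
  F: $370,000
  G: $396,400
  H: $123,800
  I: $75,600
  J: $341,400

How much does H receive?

Ordering the bids: 75,600 (I), 89,500 (E), 123,800 (H), 256,200 (A), 258,600 (C), 293,900 (B), 339,000 (D), …
The 5 lowest are I, E, H, A, C.
First losing bid is B's $293,900, which sets the uniform price.
H wins → is paid $293,900.

H is paid $293,900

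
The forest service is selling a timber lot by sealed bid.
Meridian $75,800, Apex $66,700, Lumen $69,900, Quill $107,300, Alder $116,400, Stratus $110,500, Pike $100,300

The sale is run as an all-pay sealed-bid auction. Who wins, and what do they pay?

Bids ranked: 116,400 (Alder) > 110,500 (Stratus) > 107,300 (Quill) > 100,300 (Pike) > 75,800 (Meridian) > 69,900 (Lumen) > …
Alder is highest and takes the item; every bidder forfeits their bid.

Alder pays $116,400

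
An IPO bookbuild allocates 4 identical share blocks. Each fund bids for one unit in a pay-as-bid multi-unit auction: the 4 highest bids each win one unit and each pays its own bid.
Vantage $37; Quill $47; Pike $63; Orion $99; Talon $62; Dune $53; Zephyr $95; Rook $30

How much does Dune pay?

Bids ranked high→low: 99 (Orion), 95 (Zephyr), 63 (Pike), 62 (Talon), 53 (Dune), 47 (Quill), …
Winners (4 units): Orion, Zephyr, Pike, Talon.
Dune does not win → $0.

Dune pays $0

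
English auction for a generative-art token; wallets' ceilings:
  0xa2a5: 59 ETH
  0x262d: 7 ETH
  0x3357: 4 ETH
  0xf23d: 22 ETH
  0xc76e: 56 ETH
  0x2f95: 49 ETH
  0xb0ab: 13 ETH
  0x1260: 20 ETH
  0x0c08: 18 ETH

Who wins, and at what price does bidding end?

0xa2a5 wins at 56 ETH

Limits in order: 59 (0xa2a5) > 56 (0xc76e) > 49 (0x2f95) > 22 (0xf23d) > 20 (0x1260) > 18 (0x0c08) > …
0xc76e is the last rival to drop out, at 56 ETH; 0xa2a5 remains and wins at that price.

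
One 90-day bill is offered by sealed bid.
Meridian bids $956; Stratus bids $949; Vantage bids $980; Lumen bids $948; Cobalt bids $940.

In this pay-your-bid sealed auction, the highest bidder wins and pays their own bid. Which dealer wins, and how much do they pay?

Rule: the highest bidder wins and pays their own bid.
Bids in order: 980 (Vantage) > 956 (Meridian) > 949 (Stratus) > 948 (Lumen) > 940 (Cobalt)
Vantage is highest → pays own bid, $980.

Vantage pays $980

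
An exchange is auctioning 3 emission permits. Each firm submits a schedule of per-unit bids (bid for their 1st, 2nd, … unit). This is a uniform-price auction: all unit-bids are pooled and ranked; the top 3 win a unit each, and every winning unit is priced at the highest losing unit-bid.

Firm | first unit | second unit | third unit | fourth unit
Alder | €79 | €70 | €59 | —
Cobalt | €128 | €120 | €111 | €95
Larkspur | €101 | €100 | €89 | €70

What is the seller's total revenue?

Total revenue: €303

All unit-bids, highest first — top 3: 128 (Cobalt-1), 120 (Cobalt-2), 111 (Cobalt-3)
Highest rejected unit-bid = €101.
Allocation: Cobalt 3. Every unit priced at €101.
Revenue = 3 × 101 = €303.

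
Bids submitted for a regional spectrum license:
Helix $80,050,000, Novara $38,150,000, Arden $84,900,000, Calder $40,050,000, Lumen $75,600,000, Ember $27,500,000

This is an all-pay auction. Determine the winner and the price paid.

Arden pays $84,900,000

Bids in order: 84,900,000 (Arden) > 80,050,000 (Helix) > 75,600,000 (Lumen) > 40,050,000 (Calder) > 38,150,000 (Novara) > 27,500,000 (Ember)
Arden is highest and takes the item; every bidder forfeits their bid.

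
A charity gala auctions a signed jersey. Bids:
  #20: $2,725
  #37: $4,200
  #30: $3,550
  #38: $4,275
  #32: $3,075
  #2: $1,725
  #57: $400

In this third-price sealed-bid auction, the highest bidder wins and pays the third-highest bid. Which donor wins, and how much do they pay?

Bids in order: 4,275 (#38) > 4,200 (#37) > 3,550 (#30) > 3,075 (#32) > 2,725 (#20) > 1,725 (#2) > …
#38 wins; payment is bid #3 in the ranking = $3,550.

#38 pays $3,550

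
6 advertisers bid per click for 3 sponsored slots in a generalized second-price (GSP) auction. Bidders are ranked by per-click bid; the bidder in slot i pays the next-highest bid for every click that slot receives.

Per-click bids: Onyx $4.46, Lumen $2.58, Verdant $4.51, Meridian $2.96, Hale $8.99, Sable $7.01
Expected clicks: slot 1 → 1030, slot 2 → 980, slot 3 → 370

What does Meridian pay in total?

Per-click bids in order: $8.99 (Hale) > $7.01 (Sable) > $4.51 (Verdant) > $4.46 (Onyx) > …
Meridian ranks below slot 3 → no slot, pays nothing.

Meridian pays $0.00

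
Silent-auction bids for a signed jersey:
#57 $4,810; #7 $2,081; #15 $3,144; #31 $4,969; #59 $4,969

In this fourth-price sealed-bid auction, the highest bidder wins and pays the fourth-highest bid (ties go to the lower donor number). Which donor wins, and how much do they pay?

#31 pays $3,144

Sorting bids: 4,969 (#31) > 4,969 (#59) > 4,810 (#57) > 3,144 (#15) > 2,081 (#7)
#31 and #59 tie at $4,969; tie-break gives it to #31.
#31 wins; payment is bid #4 in the ranking = $3,144.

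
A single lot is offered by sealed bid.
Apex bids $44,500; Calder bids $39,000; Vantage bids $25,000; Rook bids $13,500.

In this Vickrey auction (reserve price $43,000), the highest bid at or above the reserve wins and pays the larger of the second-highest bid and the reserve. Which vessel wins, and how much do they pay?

Apex pays $43,000

Vickrey auction (reserve price $43,000): the highest bid at or above the reserve wins and pays the larger of the second-highest bid and the reserve.
Bids in order: 44,500 (Apex) > 39,000 (Calder) > 25,000 (Vantage) > 13,500 (Rook)
Highest eligible bid: Apex at $44,500.
Second-highest bid $39,000 is below the reserve $43,000, so the reserve binds → payment $43,000.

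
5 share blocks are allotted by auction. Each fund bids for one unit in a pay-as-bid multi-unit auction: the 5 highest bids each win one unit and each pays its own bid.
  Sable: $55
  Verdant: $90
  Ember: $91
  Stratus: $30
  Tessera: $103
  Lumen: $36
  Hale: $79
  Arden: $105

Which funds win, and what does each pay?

Arden $105, Tessera $103, Ember $91, Verdant $90, Hale $79

Ordering the bids: 105 (Arden), 103 (Tessera), 91 (Ember), 90 (Verdant), 79 (Hale), 55 (Sable), 36 (Lumen), …
Winners (5 units): Arden, Tessera, Ember, Verdant, Hale.
Each winner pays its own bid: Arden $105, Tessera $103, Ember $91, Verdant $90, Hale $79.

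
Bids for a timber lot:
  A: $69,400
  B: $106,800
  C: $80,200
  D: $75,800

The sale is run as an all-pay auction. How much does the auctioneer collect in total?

Sorting bids: 106,800 (B) > 80,200 (C) > 75,800 (D) > 69,400 (A)
Every bidder forfeits their bid regardless of winning.
Revenue = 69,400 + 106,800 + 80,200 + 75,800 = $332,200.

Total revenue: $332,200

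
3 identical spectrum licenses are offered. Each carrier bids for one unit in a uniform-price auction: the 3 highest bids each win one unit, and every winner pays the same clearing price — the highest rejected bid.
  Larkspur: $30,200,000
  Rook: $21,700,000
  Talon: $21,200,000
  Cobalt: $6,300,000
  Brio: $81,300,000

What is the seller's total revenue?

Bids ranked high→low: 81,300,000 (Brio), 30,200,000 (Larkspur), 21,700,000 (Rook), 21,200,000 (Talon), 6,300,000 (Cobalt)
Winners (3 units): Brio, Larkspur, Rook.
Clearing price = highest rejected bid = $21,200,000.
Total revenue = 3 × $21,200,000 = $63,600,000.

Total revenue: $63,600,000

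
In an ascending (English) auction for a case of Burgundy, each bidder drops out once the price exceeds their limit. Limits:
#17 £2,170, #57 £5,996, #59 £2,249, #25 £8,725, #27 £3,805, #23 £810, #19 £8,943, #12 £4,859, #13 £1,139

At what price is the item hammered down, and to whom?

#19 wins at £8,725

Limits in order: 8,943 (#19) > 8,725 (#25) > 5,996 (#57) > 4,859 (#12) > 3,805 (#27) > 2,249 (#59) > …
Bidding ends when #25 exits at £8,725; #19 takes it.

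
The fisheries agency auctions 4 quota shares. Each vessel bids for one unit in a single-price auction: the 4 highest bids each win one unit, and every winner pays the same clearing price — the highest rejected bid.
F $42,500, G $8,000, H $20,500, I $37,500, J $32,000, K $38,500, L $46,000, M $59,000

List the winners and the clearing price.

M, L, F, K; each pays $37,500

Bids ranked high→low: 59,000 (M), 46,000 (L), 42,500 (F), 38,500 (K), 37,500 (I), 32,000 (J), …
Top 4: M, L, F, K.
First losing bid is I's $37,500, which sets the uniform price.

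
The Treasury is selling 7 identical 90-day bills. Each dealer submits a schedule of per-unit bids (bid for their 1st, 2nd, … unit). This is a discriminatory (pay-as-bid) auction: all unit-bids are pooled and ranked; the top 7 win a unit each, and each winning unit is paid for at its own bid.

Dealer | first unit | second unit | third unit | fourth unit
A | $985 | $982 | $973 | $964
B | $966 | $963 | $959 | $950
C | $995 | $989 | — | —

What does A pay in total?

Pooled unit-bids ranked (top 7): 995 (C-1), 989 (C-2), 985 (A-1), 982 (A-2), 973 (A-3), 966 (B-1), 964 (A-4)
Next rejected bid: $963 (not a price — pay-as-bid).
A's winning unit-bids: 985 + 982 + 973 + 964 = $3,904.

A pays $3,904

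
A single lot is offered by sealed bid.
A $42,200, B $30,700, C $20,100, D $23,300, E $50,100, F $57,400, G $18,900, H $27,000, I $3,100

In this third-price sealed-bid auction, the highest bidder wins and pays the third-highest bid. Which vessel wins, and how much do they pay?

Bids ranked: 57,400 (F) > 50,100 (E) > 42,200 (A) > 30,700 (B) > 27,000 (H) > 23,300 (D) > …
F wins; payment is bid #3 in the ranking = $42,200.

F pays $42,200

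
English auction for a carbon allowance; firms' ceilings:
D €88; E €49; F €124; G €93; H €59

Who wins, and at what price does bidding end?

Limits ranked: 124 (F) > 93 (G) > 88 (D) > 59 (H) > 49 (E)
Bidding ends when G exits at €93; F takes it.

F wins at €93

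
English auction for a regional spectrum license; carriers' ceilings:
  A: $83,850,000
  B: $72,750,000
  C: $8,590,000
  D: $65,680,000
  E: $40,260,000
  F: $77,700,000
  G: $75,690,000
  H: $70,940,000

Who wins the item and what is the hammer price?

A wins at $77,700,000

Limits in order: 83,850,000 (A) > 77,700,000 (F) > 75,690,000 (G) > 72,750,000 (B) > 70,940,000 (H) > 65,680,000 (D) > …
Bidding ends when F exits at $77,700,000; A takes it.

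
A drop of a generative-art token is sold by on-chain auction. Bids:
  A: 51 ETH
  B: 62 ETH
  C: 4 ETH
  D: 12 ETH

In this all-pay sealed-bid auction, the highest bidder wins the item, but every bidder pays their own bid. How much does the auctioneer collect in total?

Bids in order: 62 (B) > 51 (A) > 12 (D) > 4 (C)
B wins with the top bid; all bids are sunk regardless.
Every bidder forfeits their bid regardless of winning.
Revenue = 51 + 62 + 4 + 12 = 129 ETH.

Total revenue: 129 ETH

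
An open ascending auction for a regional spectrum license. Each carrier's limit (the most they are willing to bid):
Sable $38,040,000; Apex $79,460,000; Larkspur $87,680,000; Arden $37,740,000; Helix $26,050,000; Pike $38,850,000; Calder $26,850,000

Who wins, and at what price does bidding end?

Open ascending-bid auction: the price rises until one bidder remains; the winner pays the price at which the last rival dropped out.
Limits in order: 87,680,000 (Larkspur) > 79,460,000 (Apex) > 38,850,000 (Pike) > 38,040,000 (Sable) > 37,740,000 (Arden) > 26,850,000 (Calder) > …
Bidding ends when Apex exits at $79,460,000; Larkspur takes it.

Larkspur wins at $79,460,000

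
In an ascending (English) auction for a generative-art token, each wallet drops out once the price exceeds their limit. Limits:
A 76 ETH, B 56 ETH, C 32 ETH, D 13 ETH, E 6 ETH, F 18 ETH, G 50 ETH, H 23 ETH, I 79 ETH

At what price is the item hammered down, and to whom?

I wins at 76 ETH

Open ascending-bid auction: the price rises until one bidder remains; the winner pays the price at which the last rival dropped out.
Limits in order: 79 (I) > 76 (A) > 56 (B) > 50 (G) > 32 (C) > 23 (H) > …
Bidding ends when A exits at 76 ETH; I takes it.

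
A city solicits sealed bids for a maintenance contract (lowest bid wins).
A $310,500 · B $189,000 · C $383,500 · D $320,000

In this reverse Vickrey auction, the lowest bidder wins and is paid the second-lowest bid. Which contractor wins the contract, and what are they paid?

B is paid $310,500

Reverse Vickrey auction: the lowest bidder wins and is paid the second-lowest bid.
Bids ranked: 189,000 (B) < 310,500 (A) < 320,000 (D) < 383,500 (C)
B wins with the lowest bid; price is set by the runner-up at $310,500.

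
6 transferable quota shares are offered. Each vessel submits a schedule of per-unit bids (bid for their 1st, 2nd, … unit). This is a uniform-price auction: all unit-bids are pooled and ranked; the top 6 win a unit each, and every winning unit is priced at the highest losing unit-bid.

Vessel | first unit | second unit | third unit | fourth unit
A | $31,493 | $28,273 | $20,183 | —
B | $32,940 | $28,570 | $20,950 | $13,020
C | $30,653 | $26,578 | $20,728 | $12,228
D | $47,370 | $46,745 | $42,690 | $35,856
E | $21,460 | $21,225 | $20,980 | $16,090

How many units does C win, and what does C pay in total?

Pooled unit-bids ranked (top 6): 47,370 (D-1), 46,745 (D-2), 42,690 (D-3), 35,856 (D-4), 32,940 (B-1), 31,493 (A-1)
Highest rejected unit-bid = $30,653.
C wins 0 unit(s) at $30,653 each.

C: 0 units, pays $0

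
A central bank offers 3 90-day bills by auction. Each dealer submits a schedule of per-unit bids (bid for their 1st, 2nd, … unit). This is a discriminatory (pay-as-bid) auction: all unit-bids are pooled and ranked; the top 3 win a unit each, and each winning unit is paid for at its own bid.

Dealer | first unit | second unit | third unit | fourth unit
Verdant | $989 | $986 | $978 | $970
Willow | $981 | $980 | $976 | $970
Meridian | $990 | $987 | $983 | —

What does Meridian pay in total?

Merging the schedules and taking the best 3: 990 (Meridian-1), 989 (Verdant-1), 987 (Meridian-2)
Next rejected bid: $986 (not a price — pay-as-bid).
Meridian's winning unit-bids: 990 + 987 = $1,977.

Meridian pays $1,977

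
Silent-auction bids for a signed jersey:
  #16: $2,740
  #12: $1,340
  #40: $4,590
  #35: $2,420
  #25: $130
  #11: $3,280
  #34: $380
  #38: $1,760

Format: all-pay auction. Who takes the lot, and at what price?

#40 pays $4,590

Sorting bids: 4,590 (#40) > 3,280 (#11) > 2,740 (#16) > 2,420 (#35) > 1,760 (#38) > 1,340 (#12) > …
#40 is highest and takes the item; every bidder forfeits their bid.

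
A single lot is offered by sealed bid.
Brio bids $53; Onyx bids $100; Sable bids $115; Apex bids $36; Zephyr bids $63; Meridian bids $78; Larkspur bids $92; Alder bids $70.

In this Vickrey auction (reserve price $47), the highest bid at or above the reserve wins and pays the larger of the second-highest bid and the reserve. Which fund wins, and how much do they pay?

Bids ranked: 115 (Sable) > 100 (Onyx) > 92 (Larkspur) > 78 (Meridian) > 70 (Alder) > 63 (Zephyr) > …
Sable has the top bid at or above the reserve ($115).
max(second-highest $100, reserve $47) = $100; the reserve does not bind.

Sable pays $100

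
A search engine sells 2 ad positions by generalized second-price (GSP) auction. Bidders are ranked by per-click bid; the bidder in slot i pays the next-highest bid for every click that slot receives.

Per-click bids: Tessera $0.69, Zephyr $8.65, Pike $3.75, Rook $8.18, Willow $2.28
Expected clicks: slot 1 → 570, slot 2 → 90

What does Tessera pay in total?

Tessera pays $0.00

Per-click bids in order: $8.65 (Zephyr) > $8.18 (Rook) > $3.75 (Pike) > …
Tessera ranks below slot 2 → no slot, pays nothing.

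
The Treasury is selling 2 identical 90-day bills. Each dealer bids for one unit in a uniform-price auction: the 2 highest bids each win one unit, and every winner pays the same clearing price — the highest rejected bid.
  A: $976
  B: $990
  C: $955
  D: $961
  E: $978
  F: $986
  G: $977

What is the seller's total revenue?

Total revenue: $1,956

Bids ranked high→low: 990 (B), 986 (F), 978 (E), 977 (G), …
The 2 highest are B, F.
Highest unsuccessful bid: $978 → clearing price.
Total revenue = 2 × $978 = $1,956.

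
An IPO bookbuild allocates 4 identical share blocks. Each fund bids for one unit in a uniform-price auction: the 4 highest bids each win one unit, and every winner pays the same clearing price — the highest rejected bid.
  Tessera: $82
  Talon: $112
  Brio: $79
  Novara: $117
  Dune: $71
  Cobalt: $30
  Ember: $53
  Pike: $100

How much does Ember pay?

Sorting: 117 (Novara), 112 (Talon), 100 (Pike), 82 (Tessera), 79 (Brio), 71 (Dune), …
The 4 highest are Novara, Talon, Pike, Tessera.
Clearing price = highest rejected bid = $79.
Ember does not win → pays $0.

Ember pays $0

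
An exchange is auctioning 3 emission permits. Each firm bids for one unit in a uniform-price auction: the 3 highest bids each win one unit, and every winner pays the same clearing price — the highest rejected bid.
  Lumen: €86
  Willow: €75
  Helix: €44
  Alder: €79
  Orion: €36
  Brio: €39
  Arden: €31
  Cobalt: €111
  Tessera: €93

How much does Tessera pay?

Tessera pays €79

Ordering the bids: 111 (Cobalt), 93 (Tessera), 86 (Lumen), 79 (Alder), 75 (Willow), …
Top 3: Cobalt, Tessera, Lumen.
Highest unsuccessful bid: €79 → clearing price.
Tessera wins → pays €79.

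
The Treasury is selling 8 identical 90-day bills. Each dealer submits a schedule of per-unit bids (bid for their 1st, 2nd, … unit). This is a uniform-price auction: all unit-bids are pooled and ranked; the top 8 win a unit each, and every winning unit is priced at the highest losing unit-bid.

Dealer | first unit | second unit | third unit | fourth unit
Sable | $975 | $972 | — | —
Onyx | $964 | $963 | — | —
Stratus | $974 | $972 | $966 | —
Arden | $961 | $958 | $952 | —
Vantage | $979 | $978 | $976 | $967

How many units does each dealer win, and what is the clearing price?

Pooled unit-bids ranked (top 8): 979 (Vantage-1), 978 (Vantage-2), 976 (Vantage-3), 975 (Sable-1), 974 (Stratus-1), 972 (Sable-2), 972 (Stratus-2), 967 (Vantage-4)
The (k+1)-th unit-bid is $966.
Allocation: Sable 2, Stratus 2, Vantage 4.

Sable 2, Stratus 2, Vantage 4; clearing price $966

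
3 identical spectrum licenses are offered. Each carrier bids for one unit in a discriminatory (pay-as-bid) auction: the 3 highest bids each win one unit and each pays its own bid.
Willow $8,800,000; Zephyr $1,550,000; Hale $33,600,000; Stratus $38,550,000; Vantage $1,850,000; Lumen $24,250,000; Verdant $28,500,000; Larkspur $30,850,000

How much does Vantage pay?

Vantage pays $0

Sorting: 38,550,000 (Stratus), 33,600,000 (Hale), 30,850,000 (Larkspur), 28,500,000 (Verdant), 24,250,000 (Lumen), …
Top 3: Stratus, Hale, Larkspur.
Vantage does not win → $0.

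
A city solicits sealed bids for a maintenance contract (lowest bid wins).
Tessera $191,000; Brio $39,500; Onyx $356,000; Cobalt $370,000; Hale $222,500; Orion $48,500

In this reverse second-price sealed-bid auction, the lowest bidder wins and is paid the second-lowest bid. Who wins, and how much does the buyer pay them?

Bids in order: 39,500 (Brio) < 48,500 (Orion) < 191,000 (Tessera) < 222,500 (Hale) < 356,000 (Onyx) < 370,000 (Cobalt)
Brio is lowest; is paid the second-lowest bid, $48,500.

Brio is paid $48,500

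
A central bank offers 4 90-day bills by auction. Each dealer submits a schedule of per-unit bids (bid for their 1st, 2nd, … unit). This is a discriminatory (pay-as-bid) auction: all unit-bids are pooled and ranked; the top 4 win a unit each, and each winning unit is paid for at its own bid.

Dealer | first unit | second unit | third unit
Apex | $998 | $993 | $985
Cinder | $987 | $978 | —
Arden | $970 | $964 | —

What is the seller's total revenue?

Merging the schedules and taking the best 4: 998 (Apex-1), 993 (Apex-2), 987 (Cinder-1), 985 (Apex-3)
Next rejected bid: $978 (not a price — pay-as-bid).
Each winning unit pays its own bid.
Revenue = 998 + 993 + 987 + 985 = $3,963.

Total revenue: $3,963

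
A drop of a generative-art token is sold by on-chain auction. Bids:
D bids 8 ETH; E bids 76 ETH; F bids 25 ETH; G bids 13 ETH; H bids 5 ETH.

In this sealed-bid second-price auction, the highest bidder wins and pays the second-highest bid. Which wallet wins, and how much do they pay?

E pays 25 ETH

Rule: the highest bidder wins and pays the second-highest bid.
Bids ranked: 76 (E) > 25 (F) > 13 (G) > 8 (D) > 5 (H)
Second-price: E pays F's bid of 25 ETH.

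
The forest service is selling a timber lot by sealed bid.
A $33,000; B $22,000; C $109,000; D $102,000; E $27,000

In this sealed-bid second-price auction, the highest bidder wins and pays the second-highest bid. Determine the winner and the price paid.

C pays $102,000

Sealed-bid second-price auction: the highest bidder wins and pays the second-highest bid.
Sorting bids: 109,000 (C) > 102,000 (D) > 33,000 (A) > 27,000 (E) > 22,000 (B)
C wins with the highest bid; price is set by the runner-up at $102,000.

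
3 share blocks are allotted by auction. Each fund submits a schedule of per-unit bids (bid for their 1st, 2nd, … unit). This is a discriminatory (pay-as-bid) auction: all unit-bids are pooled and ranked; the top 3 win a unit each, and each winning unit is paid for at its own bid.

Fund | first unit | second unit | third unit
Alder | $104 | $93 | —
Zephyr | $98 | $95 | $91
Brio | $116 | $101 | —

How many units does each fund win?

Alder 1, Brio 2

Merging the schedules and taking the best 3: 116 (Brio-1), 104 (Alder-1), 101 (Brio-2)
Next rejected bid: $98 (not a price — pay-as-bid).
Allocation: Alder 1, Brio 2.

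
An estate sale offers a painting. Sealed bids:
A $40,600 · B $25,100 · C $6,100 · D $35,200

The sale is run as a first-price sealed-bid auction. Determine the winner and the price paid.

A pays $40,600

Sorting bids: 40,600 (A) > 35,200 (D) > 25,100 (B) > 6,100 (C)
A has the highest bid and pays exactly that: $40,600.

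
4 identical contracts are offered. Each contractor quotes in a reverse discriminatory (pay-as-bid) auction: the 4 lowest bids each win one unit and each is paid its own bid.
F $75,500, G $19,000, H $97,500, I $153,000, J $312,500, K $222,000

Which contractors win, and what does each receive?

Bids ranked low→high: 19,000 (G), 75,500 (F), 97,500 (H), 153,000 (I), 222,000 (K), 312,500 (J)
Winners (4 units): G, F, H, I.
Each winner is paid its own bid: G $19,000, F $75,500, H $97,500, I $153,000.

G $19,000, F $75,500, H $97,500, I $153,000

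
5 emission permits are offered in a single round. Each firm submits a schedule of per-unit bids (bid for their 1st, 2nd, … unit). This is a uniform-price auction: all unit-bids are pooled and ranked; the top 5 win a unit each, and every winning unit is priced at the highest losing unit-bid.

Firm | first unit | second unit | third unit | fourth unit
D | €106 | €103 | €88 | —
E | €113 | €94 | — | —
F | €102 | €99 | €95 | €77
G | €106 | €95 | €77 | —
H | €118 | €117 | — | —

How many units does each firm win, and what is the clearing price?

D 1, E 1, G 1, H 2; clearing price €103

All unit-bids, highest first — top 5: 118 (H-1), 117 (H-2), 113 (E-1), 106 (D-1), 106 (G-1)
First bid not allocated: €103.
Allocation: D 1, E 1, G 1, H 2.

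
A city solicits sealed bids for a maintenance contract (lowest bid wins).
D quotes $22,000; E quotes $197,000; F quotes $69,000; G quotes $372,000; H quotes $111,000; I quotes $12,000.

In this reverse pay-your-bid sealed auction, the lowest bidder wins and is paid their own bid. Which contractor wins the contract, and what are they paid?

Bids ranked: 12,000 (I) < 22,000 (D) < 69,000 (F) < 111,000 (H) < 197,000 (E) < 372,000 (G)
I has the lowest bid and is paid exactly that: $12,000.

I is paid $12,000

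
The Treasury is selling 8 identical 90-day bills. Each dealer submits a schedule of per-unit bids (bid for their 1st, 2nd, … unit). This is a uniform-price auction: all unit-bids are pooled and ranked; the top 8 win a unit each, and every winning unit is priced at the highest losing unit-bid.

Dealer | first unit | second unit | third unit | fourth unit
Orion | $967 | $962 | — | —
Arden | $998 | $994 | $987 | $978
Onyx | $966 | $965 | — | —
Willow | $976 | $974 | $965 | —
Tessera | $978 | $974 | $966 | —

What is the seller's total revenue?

Total revenue: $7,736

All unit-bids, highest first — top 8: 998 (Arden-1), 994 (Arden-2), 987 (Arden-3), 978 (Arden-4), 978 (Tessera-1), 976 (Willow-1), 974 (Willow-2), 974 (Tessera-2)
The (k+1)-th unit-bid is $967.
Allocation: Arden 4, Tessera 2, Willow 2. Every unit priced at $967.
Revenue = 8 × 967 = $7,736.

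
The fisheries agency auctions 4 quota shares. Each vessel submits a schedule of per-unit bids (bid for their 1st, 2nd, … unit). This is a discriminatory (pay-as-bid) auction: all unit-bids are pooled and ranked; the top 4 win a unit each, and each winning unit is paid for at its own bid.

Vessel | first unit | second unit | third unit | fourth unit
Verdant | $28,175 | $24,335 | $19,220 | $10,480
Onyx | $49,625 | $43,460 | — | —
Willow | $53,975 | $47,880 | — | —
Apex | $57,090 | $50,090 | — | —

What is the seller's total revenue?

Merging the schedules and taking the best 4: 57,090 (Apex-1), 53,975 (Willow-1), 50,090 (Apex-2), 49,625 (Onyx-1)
Next rejected bid: $47,880 (not a price — pay-as-bid).
Each winning unit pays its own bid.
Revenue = 57,090 + 53,975 + 50,090 + 49,625 = $210,780.

Total revenue: $210,780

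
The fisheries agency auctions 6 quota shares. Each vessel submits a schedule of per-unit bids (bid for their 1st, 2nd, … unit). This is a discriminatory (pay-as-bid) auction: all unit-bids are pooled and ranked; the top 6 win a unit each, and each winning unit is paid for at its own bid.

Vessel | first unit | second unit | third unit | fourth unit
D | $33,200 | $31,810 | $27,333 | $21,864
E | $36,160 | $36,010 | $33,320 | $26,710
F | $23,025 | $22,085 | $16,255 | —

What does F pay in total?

Pooled unit-bids ranked (top 6): 36,160 (E-1), 36,010 (E-2), 33,320 (E-3), 33,200 (D-1), 31,810 (D-2), 27,333 (D-3)
Next rejected bid: $26,710 (not a price — pay-as-bid).
F wins no units.

F pays $0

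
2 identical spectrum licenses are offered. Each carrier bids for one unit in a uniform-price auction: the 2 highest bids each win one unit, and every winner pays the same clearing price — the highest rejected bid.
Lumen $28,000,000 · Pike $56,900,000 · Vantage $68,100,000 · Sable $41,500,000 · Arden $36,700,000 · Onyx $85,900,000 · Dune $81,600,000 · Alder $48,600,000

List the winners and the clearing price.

Onyx, Dune; each pays $68,100,000

Sorting: 85,900,000 (Onyx), 81,600,000 (Dune), 68,100,000 (Vantage), 56,900,000 (Pike), …
Winners (2 units): Onyx, Dune.
Clearing price = highest rejected bid = $68,100,000.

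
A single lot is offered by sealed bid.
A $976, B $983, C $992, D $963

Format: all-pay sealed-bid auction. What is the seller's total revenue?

Bids in order: 992 (C) > 983 (B) > 976 (A) > 963 (D)
Every bidder forfeits their bid regardless of winning.
Revenue = 976 + 983 + 992 + 963 = $3,914.

Total revenue: $3,914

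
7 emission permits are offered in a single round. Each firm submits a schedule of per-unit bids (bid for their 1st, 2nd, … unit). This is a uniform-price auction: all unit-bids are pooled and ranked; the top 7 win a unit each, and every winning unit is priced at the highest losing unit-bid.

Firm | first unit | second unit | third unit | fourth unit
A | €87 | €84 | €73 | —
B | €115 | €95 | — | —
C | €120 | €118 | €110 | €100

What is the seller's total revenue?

Merging the schedules and taking the best 7: 120 (C-1), 118 (C-2), 115 (B-1), 110 (C-3), 100 (C-4), 95 (B-2), 87 (A-1)
The (k+1)-th unit-bid is €84.
Allocation: A 1, B 2, C 4. Every unit priced at €84.
Revenue = 7 × 84 = €588.

Total revenue: €588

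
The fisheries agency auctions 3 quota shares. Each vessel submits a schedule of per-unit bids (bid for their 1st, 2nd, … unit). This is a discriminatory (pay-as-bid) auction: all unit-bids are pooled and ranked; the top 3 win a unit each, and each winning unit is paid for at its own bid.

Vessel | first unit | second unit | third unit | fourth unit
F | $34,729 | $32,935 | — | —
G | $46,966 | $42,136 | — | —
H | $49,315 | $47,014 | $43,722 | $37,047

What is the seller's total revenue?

Merging the schedules and taking the best 3: 49,315 (H-1), 47,014 (H-2), 46,966 (G-1)
Next rejected bid: $43,722 (not a price — pay-as-bid).
Each winning unit pays its own bid.
Revenue = 49,315 + 47,014 + 46,966 = $143,295.

Total revenue: $143,295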